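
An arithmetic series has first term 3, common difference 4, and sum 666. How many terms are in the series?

Using S = n/2 × [2a + (n-1)d]
666 = n/2 × [2(3) + (n-1)(4)]
666 = n/2 × [6 + 4n - 4]
1332 = n × [2 + 4n]
4n² + (2)n - 1332 = 0
Discriminant: Δ = (2)² - 4(4)(-1332) = 4 + 21312 = 21316
√Δ = 146
n = [-(2) + √Δ] / (2·4) = (-2 + 146) / 8 = 144 / 8 = 18
(The negative root is discarded since n must be a positive integer.)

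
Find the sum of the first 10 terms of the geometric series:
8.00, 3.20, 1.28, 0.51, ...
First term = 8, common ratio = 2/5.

Sₙ = a(1 - rⁿ) / (1 - r)
S_10 = 8(1 - (2/5)^10) / (1 - (2/5))
S_10 = 8(1 - (1024/9765625)) / (3/5)
S_10 = 26038936/1953125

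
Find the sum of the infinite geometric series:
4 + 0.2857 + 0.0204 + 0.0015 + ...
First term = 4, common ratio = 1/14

For |r| < 1, S = a / (1 - r)
S = 4 / (1 - (1/14))
S = 4 / (13/14)
S = 56/13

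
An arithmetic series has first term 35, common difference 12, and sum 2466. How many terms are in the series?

Using S = n/2 × [2a + (n-1)d]
2466 = n/2 × [2(35) + (n-1)(12)]
2466 = n/2 × [70 + 12n - 12]
4932 = n × [58 + 12n]
12n² + (58)n - 4932 = 0
Discriminant: Δ = (58)² - 4(12)(-4932) = 3364 + 236736 = 240100
√Δ = 490
n = [-(58) + √Δ] / (2·12) = (-58 + 490) / 24 = 432 / 24 = 18
(The negative root is discarded since n must be a positive integer.)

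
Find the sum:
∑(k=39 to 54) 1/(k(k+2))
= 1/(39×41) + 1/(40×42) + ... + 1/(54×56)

Partial fractions: 1/(k(k+2)) = (1/2)[1/k - 1/(k+2)]
Telescoping leaves the first two and last two terms:
= (1/2)[1/39 + 1/40 - 1/55 - 1/56]
= 877/120120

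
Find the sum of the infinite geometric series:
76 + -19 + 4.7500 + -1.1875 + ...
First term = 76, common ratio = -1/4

For |r| < 1, S = a / (1 - r)
S = 76 / (1 - (-1/4))
S = 76 / (5/4)
S = 304/5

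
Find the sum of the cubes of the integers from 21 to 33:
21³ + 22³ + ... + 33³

Use ∑_{k=1}^{n} k³ = [n(n+1)/2]², then subtract the first 20 terms.
∑_{k=1}^{33} k³ = [33×34/2]² = 561² = 314721
∑_{k=1}^{20} k³ = [20×21/2]² = 210² = 44100
∑_{k=21}^{33} k³ = 314721 - 44100 = 270621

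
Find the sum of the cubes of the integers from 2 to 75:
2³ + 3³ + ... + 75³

Use ∑_{k=1}^{n} k³ = [n(n+1)/2]², then subtract the first 1 terms.
∑_{k=1}^{75} k³ = [75×76/2]² = 2850² = 8122500
∑_{k=1}^{1} k³ = [1×2/2]² = 1² = 1
∑_{k=2}^{75} k³ = 8122500 - 1 = 8122499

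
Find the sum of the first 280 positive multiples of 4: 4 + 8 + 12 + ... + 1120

Factor out 4: = 4(1 + 2 + ... + 280) = 4 × n(n+1)/2
= 4 × 280×281/2
= 4 × 39340
= 157360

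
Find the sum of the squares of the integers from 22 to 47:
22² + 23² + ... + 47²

Use ∑_{k=1}^{n} k² = n(n+1)(2n+1)/6, then subtract the first 21 terms.
∑_{k=1}^{47} k² = 47×48×95/6 = 35720
∑_{k=1}^{21} k² = 21×22×43/6 = 3311
∑_{k=22}^{47} k² = 35720 - 3311 = 32409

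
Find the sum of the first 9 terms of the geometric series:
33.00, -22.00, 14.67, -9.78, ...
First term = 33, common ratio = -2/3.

Sₙ = a(1 - rⁿ) / (1 - r)
S_9 = 33(1 - (-2/3)^9) / (1 - (-2/3))
S_9 = 33(1 - (-512/19683)) / (5/3)
S_9 = 44429/2187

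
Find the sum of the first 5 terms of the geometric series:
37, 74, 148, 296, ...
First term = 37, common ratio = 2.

Sₙ = a(1 - rⁿ) / (1 - r)
S_5 = 37(1 - 2^5) / (1 - 2)
S_5 = 37(1 - 32) / (-1)
S_5 = 1147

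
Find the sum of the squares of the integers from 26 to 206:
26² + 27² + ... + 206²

Use ∑_{k=1}^{n} k² = n(n+1)(2n+1)/6, then subtract the first 25 terms.
∑_{k=1}^{206} k² = 206×207×413/6 = 2935191
∑_{k=1}^{25} k² = 25×26×51/6 = 5525
∑_{k=26}^{206} k² = 2935191 - 5525 = 2929666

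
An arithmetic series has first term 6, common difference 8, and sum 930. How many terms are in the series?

Using S = n/2 × [2a + (n-1)d]
930 = n/2 × [2(6) + (n-1)(8)]
930 = n/2 × [12 + 8n - 8]
1860 = n × [4 + 8n]
8n² + (4)n - 1860 = 0
Discriminant: Δ = (4)² - 4(8)(-1860) = 16 + 59520 = 59536
√Δ = 244
n = [-(4) + √Δ] / (2·8) = (-4 + 244) / 16 = 240 / 16 = 15
(The negative root is discarded since n must be a positive integer.)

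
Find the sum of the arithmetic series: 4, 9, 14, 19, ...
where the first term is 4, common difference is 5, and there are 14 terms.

Sₙ = n/2 × (first + last)
Last term = a + (n-1)d = 4 + (14-1)×5 = 69
S_14 = 14/2 × (4 + 69)
S_14 = 14/2 × 73 = 511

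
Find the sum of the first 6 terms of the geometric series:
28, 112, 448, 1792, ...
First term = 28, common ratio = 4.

Sₙ = a(1 - rⁿ) / (1 - r)
S_6 = 28(1 - 4^6) / (1 - 4)
S_6 = 28(1 - 4096) / (-3)
S_6 = 38220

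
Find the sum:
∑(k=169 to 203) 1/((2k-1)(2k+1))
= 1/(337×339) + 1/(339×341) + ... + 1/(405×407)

Partial fractions: 1/((2k-1)(2k+1)) = (1/2)[1/(2k-1) - 1/(2k+1)]
The series telescopes:
= (1/2)[1/337 - 1/407]
= 35/137159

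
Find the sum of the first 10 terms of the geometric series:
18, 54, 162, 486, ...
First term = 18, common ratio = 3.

Sₙ = a(1 - rⁿ) / (1 - r)
S_10 = 18(1 - 3^10) / (1 - 3)
S_10 = 18(1 - 59049) / (-2)
S_10 = 531432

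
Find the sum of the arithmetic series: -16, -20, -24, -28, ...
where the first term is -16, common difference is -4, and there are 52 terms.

Sₙ = n/2 × (first + last)
Last term = a + (n-1)d = -16 + (52-1)×(-4) = -220
S_52 = 52/2 × (-16 + (-220))
S_52 = 52/2 × (-236) = -6136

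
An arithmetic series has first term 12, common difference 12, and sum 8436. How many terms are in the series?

Using S = n/2 × [2a + (n-1)d]
8436 = n/2 × [2(12) + (n-1)(12)]
8436 = n/2 × [24 + 12n - 12]
16872 = n × [12 + 12n]
12n² + (12)n - 16872 = 0
Discriminant: Δ = (12)² - 4(12)(-16872) = 144 + 809856 = 810000
√Δ = 900
n = [-(12) + √Δ] / (2·12) = (-12 + 900) / 24 = 888 / 24 = 37
(The negative root is discarded since n must be a positive integer.)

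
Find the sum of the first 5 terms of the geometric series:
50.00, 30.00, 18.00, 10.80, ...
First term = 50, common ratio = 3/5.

Sₙ = a(1 - rⁿ) / (1 - r)
S_5 = 50(1 - (3/5)^5) / (1 - (3/5))
S_5 = 50(1 - (243/3125)) / (2/5)
S_5 = 2882/25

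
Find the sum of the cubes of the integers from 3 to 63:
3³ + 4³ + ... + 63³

Use ∑_{k=1}^{n} k³ = [n(n+1)/2]², then subtract the first 2 terms.
∑_{k=1}^{63} k³ = [63×64/2]² = 2016² = 4064256
∑_{k=1}^{2} k³ = [2×3/2]² = 3² = 9
∑_{k=3}^{63} k³ = 4064256 - 9 = 4064247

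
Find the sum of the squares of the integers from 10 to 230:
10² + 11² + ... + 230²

Use ∑_{k=1}^{n} k² = n(n+1)(2n+1)/6, then subtract the first 9 terms.
∑_{k=1}^{230} k² = 230×231×461/6 = 4082155
∑_{k=1}^{9} k² = 9×10×19/6 = 285
∑_{k=10}^{230} k² = 4082155 - 285 = 4081870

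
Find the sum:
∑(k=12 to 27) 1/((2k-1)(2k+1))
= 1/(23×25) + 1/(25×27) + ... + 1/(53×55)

Partial fractions: 1/((2k-1)(2k+1)) = (1/2)[1/(2k-1) - 1/(2k+1)]
The series telescopes:
= (1/2)[1/23 - 1/55]
= 16/1265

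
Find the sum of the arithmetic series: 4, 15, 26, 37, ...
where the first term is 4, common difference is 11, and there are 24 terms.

Sₙ = n/2 × (first + last)
Last term = a + (n-1)d = 4 + (24-1)×11 = 257
S_24 = 24/2 × (4 + 257)
S_24 = 24/2 × 261 = 3132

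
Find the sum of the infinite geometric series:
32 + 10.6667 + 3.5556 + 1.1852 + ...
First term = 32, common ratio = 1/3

For |r| < 1, S = a / (1 - r)
S = 32 / (1 - (1/3))
S = 32 / (2/3)
S = 48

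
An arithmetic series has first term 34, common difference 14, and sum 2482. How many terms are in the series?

Using S = n/2 × [2a + (n-1)d]
2482 = n/2 × [2(34) + (n-1)(14)]
2482 = n/2 × [68 + 14n - 14]
4964 = n × [54 + 14n]
14n² + (54)n - 4964 = 0
Discriminant: Δ = (54)² - 4(14)(-4964) = 2916 + 277984 = 280900
√Δ = 530
n = [-(54) + √Δ] / (2·14) = (-54 + 530) / 28 = 476 / 28 = 17
(The negative root is discarded since n must be a positive integer.)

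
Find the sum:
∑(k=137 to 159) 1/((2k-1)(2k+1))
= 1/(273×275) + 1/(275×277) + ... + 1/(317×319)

Partial fractions: 1/((2k-1)(2k+1)) = (1/2)[1/(2k-1) - 1/(2k+1)]
The series telescopes:
= (1/2)[1/273 - 1/319]
= 23/87087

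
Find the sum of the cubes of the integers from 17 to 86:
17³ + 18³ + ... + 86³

Use ∑_{k=1}^{n} k³ = [n(n+1)/2]², then subtract the first 16 terms.
∑_{k=1}^{86} k³ = [86×87/2]² = 3741² = 13995081
∑_{k=1}^{16} k³ = [16×17/2]² = 136² = 18496
∑_{k=17}^{86} k³ = 13995081 - 18496 = 13976585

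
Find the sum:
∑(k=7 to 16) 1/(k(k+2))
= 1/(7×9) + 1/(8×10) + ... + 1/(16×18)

Partial fractions: 1/(k(k+2)) = (1/2)[1/k - 1/(k+2)]
Telescoping leaves the first two and last two terms:
= (1/2)[1/7 + 1/8 - 1/17 - 1/18]
= 1315/17136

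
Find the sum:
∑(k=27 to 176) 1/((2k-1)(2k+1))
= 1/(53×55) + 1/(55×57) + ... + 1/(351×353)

Partial fractions: 1/((2k-1)(2k+1)) = (1/2)[1/(2k-1) - 1/(2k+1)]
The series telescopes:
= (1/2)[1/53 - 1/353]
= 150/18709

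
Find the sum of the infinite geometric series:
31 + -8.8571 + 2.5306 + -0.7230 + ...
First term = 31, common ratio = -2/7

For |r| < 1, S = a / (1 - r)
S = 31 / (1 - (-2/7))
S = 31 / (9/7)
S = 217/9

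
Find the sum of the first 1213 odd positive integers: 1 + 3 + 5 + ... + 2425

Sum of first n odd numbers = n²
= 1213²
= 1471369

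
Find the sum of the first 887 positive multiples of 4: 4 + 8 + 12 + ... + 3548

Factor out 4: = 4(1 + 2 + ... + 887) = 4 × n(n+1)/2
= 4 × 887×888/2
= 4 × 393828
= 1575312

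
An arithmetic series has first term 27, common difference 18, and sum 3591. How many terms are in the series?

Using S = n/2 × [2a + (n-1)d]
3591 = n/2 × [2(27) + (n-1)(18)]
3591 = n/2 × [54 + 18n - 18]
7182 = n × [36 + 18n]
18n² + (36)n - 7182 = 0
Discriminant: Δ = (36)² - 4(18)(-7182) = 1296 + 517104 = 518400
√Δ = 720
n = [-(36) + √Δ] / (2·18) = (-36 + 720) / 36 = 684 / 36 = 19
(The negative root is discarded since n must be a positive integer.)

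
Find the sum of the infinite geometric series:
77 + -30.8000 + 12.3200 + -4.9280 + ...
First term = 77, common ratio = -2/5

For |r| < 1, S = a / (1 - r)
S = 77 / (1 - (-2/5))
S = 77 / (7/5)
S = 55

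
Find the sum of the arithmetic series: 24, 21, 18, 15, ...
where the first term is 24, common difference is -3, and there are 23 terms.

Sₙ = n/2 × (first + last)
Last term = a + (n-1)d = 24 + (23-1)×(-3) = -42
S_23 = 23/2 × (24 + (-42))
S_23 = 23/2 × (-18) = -207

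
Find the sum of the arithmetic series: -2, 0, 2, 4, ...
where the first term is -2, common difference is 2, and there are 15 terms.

Sₙ = n/2 × (first + last)
Last term = a + (n-1)d = -2 + (15-1)×2 = 26
S_15 = 15/2 × (-2 + 26)
S_15 = 15/2 × 24 = 180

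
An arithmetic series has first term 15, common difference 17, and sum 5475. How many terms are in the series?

Using S = n/2 × [2a + (n-1)d]
5475 = n/2 × [2(15) + (n-1)(17)]
5475 = n/2 × [30 + 17n - 17]
10950 = n × [13 + 17n]
17n² + (13)n - 10950 = 0
Discriminant: Δ = (13)² - 4(17)(-10950) = 169 + 744600 = 744769
√Δ = 863
n = [-(13) + √Δ] / (2·17) = (-13 + 863) / 34 = 850 / 34 = 25
(The negative root is discarded since n must be a positive integer.)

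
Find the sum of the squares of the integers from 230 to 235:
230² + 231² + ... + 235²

Use ∑_{k=1}^{n} k² = n(n+1)(2n+1)/6, then subtract the first 229 terms.
∑_{k=1}^{235} k² = 235×236×471/6 = 4353610
∑_{k=1}^{229} k² = 229×230×459/6 = 4029255
∑_{k=230}^{235} k² = 4353610 - 4029255 = 324355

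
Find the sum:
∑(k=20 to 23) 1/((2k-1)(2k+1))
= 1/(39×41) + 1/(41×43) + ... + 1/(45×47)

Partial fractions: 1/((2k-1)(2k+1)) = (1/2)[1/(2k-1) - 1/(2k+1)]
The series telescopes:
= (1/2)[1/39 - 1/47]
= 4/1833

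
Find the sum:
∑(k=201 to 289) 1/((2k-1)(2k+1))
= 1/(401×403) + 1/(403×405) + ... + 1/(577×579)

Partial fractions: 1/((2k-1)(2k+1)) = (1/2)[1/(2k-1) - 1/(2k+1)]
The series telescopes:
= (1/2)[1/401 - 1/579]
= 89/232179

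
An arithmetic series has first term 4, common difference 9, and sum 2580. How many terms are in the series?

Using S = n/2 × [2a + (n-1)d]
2580 = n/2 × [2(4) + (n-1)(9)]
2580 = n/2 × [8 + 9n - 9]
5160 = n × [-1 + 9n]
9n² + (-1)n - 5160 = 0
Discriminant: Δ = (-1)² - 4(9)(-5160) = 1 + 185760 = 185761
√Δ = 431
n = [-(-1) + √Δ] / (2·9) = (1 + 431) / 18 = 432 / 18 = 24
(The negative root is discarded since n must be a positive integer.)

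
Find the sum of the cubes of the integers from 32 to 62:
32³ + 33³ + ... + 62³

Use ∑_{k=1}^{n} k³ = [n(n+1)/2]², then subtract the first 31 terms.
∑_{k=1}^{62} k³ = [62×63/2]² = 1953² = 3814209
∑_{k=1}^{31} k³ = [31×32/2]² = 496² = 246016
∑_{k=32}^{62} k³ = 3814209 - 246016 = 3568193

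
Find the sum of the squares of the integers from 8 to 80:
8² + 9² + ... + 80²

Use ∑_{k=1}^{n} k² = n(n+1)(2n+1)/6, then subtract the first 7 terms.
∑_{k=1}^{80} k² = 80×81×161/6 = 173880
∑_{k=1}^{7} k² = 7×8×15/6 = 140
∑_{k=8}^{80} k² = 173880 - 140 = 173740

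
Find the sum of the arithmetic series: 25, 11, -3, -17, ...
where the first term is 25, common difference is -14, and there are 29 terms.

Sₙ = n/2 × (first + last)
Last term = a + (n-1)d = 25 + (29-1)×(-14) = -367
S_29 = 29/2 × (25 + (-367))
S_29 = 29/2 × (-342) = -4959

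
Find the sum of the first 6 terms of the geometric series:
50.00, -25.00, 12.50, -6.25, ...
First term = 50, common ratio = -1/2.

Sₙ = a(1 - rⁿ) / (1 - r)
S_6 = 50(1 - (-1/2)^6) / (1 - (-1/2))
S_6 = 50(1 - (1/64)) / (3/2)
S_6 = 525/16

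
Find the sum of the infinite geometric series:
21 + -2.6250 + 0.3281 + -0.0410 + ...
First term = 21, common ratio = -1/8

For |r| < 1, S = a / (1 - r)
S = 21 / (1 - (-1/8))
S = 21 / (9/8)
S = 56/3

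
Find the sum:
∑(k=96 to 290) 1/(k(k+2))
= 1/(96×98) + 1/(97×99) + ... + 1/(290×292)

Partial fractions: 1/(k(k+2)) = (1/2)[1/k - 1/(k+2)]
Telescoping leaves the first two and last two terms:
= (1/2)[1/96 + 1/97 - 1/291 - 1/292]
= 9425/1359552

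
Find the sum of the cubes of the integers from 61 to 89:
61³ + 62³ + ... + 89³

Use ∑_{k=1}^{n} k³ = [n(n+1)/2]², then subtract the first 60 terms.
∑_{k=1}^{89} k³ = [89×90/2]² = 4005² = 16040025
∑_{k=1}^{60} k³ = [60×61/2]² = 1830² = 3348900
∑_{k=61}^{89} k³ = 16040025 - 3348900 = 12691125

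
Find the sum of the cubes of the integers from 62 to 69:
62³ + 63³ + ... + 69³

Use ∑_{k=1}^{n} k³ = [n(n+1)/2]², then subtract the first 61 terms.
∑_{k=1}^{69} k³ = [69×70/2]² = 2415² = 5832225
∑_{k=1}^{61} k³ = [61×62/2]² = 1891² = 3575881
∑_{k=62}^{69} k³ = 5832225 - 3575881 = 2256344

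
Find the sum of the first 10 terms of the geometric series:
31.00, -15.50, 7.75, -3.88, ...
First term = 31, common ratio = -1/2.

Sₙ = a(1 - rⁿ) / (1 - r)
S_10 = 31(1 - (-1/2)^10) / (1 - (-1/2))
S_10 = 31(1 - (1/1024)) / (3/2)
S_10 = 10571/512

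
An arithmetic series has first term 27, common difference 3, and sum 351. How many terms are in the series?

Using S = n/2 × [2a + (n-1)d]
351 = n/2 × [2(27) + (n-1)(3)]
351 = n/2 × [54 + 3n - 3]
702 = n × [51 + 3n]
3n² + (51)n - 702 = 0
Discriminant: Δ = (51)² - 4(3)(-702) = 2601 + 8424 = 11025
√Δ = 105
n = [-(51) + √Δ] / (2·3) = (-51 + 105) / 6 = 54 / 6 = 9
(The negative root is discarded since n must be a positive integer.)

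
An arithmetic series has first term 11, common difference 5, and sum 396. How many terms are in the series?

Using S = n/2 × [2a + (n-1)d]
396 = n/2 × [2(11) + (n-1)(5)]
396 = n/2 × [22 + 5n - 5]
792 = n × [17 + 5n]
5n² + (17)n - 792 = 0
Discriminant: Δ = (17)² - 4(5)(-792) = 289 + 15840 = 16129
√Δ = 127
n = [-(17) + √Δ] / (2·5) = (-17 + 127) / 10 = 110 / 10 = 11
(The negative root is discarded since n must be a positive integer.)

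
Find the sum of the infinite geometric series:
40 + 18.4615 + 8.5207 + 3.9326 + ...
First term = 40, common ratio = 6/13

For |r| < 1, S = a / (1 - r)
S = 40 / (1 - (6/13))
S = 40 / (7/13)
S = 520/7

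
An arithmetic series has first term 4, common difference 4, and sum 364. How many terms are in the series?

Using S = n/2 × [2a + (n-1)d]
364 = n/2 × [2(4) + (n-1)(4)]
364 = n/2 × [8 + 4n - 4]
728 = n × [4 + 4n]
4n² + (4)n - 728 = 0
Discriminant: Δ = (4)² - 4(4)(-728) = 16 + 11648 = 11664
√Δ = 108
n = [-(4) + √Δ] / (2·4) = (-4 + 108) / 8 = 104 / 8 = 13
(The negative root is discarded since n must be a positive integer.)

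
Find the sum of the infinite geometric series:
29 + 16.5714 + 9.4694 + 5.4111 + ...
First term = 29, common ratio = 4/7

For |r| < 1, S = a / (1 - r)
S = 29 / (1 - (4/7))
S = 29 / (3/7)
S = 203/3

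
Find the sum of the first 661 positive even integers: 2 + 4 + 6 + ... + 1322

Sum of first n even numbers = n(n+1)
= 661×662
= 437582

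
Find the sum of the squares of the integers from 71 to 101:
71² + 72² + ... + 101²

Use ∑_{k=1}^{n} k² = n(n+1)(2n+1)/6, then subtract the first 70 terms.
∑_{k=1}^{101} k² = 101×102×203/6 = 348551
∑_{k=1}^{70} k² = 70×71×141/6 = 116795
∑_{k=71}^{101} k² = 348551 - 116795 = 231756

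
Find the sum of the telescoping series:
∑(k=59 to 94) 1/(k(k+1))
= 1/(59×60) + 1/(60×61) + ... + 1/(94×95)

Partial fractions: 1/(k(k+1)) = 1/k - 1/(k+1)
The series telescopes:
= (1/59 - 1/60) + (1/60 - 1/61) + ... + (1/94 - 1/95)
= 1/59 - 1/95
= 36/5605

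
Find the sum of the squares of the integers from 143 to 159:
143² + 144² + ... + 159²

Use ∑_{k=1}^{n} k² = n(n+1)(2n+1)/6, then subtract the first 142 terms.
∑_{k=1}^{159} k² = 159×160×319/6 = 1352560
∑_{k=1}^{142} k² = 142×143×285/6 = 964535
∑_{k=143}^{159} k² = 1352560 - 964535 = 388025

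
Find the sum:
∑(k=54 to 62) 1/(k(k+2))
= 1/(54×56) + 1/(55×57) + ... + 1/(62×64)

Partial fractions: 1/(k(k+2)) = (1/2)[1/k - 1/(k+2)]
Telescoping leaves the first two and last two terms:
= (1/2)[1/54 + 1/55 - 1/63 - 1/64]
= 3461/1330560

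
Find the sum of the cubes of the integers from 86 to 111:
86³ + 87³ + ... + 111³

Use ∑_{k=1}^{n} k³ = [n(n+1)/2]², then subtract the first 85 terms.
∑_{k=1}^{111} k³ = [111×112/2]² = 6216² = 38638656
∑_{k=1}^{85} k³ = [85×86/2]² = 3655² = 13359025
∑_{k=86}^{111} k³ = 38638656 - 13359025 = 25279631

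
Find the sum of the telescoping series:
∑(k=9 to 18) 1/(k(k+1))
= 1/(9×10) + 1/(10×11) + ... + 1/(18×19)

Partial fractions: 1/(k(k+1)) = 1/k - 1/(k+1)
The series telescopes:
= (1/9 - 1/10) + (1/10 - 1/11) + ... + (1/18 - 1/19)
= 1/9 - 1/19
= 10/171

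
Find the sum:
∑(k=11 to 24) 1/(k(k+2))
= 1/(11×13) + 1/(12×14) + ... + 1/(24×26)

Partial fractions: 1/(k(k+2)) = (1/2)[1/k - 1/(k+2)]
Telescoping leaves the first two and last two terms:
= (1/2)[1/11 + 1/12 - 1/25 - 1/26]
= 4109/85800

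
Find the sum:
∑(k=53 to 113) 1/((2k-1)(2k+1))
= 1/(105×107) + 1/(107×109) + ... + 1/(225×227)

Partial fractions: 1/((2k-1)(2k+1)) = (1/2)[1/(2k-1) - 1/(2k+1)]
The series telescopes:
= (1/2)[1/105 - 1/227]
= 61/23835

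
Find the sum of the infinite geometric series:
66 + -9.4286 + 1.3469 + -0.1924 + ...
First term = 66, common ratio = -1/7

For |r| < 1, S = a / (1 - r)
S = 66 / (1 - (-1/7))
S = 66 / (8/7)
S = 231/4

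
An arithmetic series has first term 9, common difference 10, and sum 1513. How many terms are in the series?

Using S = n/2 × [2a + (n-1)d]
1513 = n/2 × [2(9) + (n-1)(10)]
1513 = n/2 × [18 + 10n - 10]
3026 = n × [8 + 10n]
10n² + (8)n - 3026 = 0
Discriminant: Δ = (8)² - 4(10)(-3026) = 64 + 121040 = 121104
√Δ = 348
n = [-(8) + √Δ] / (2·10) = (-8 + 348) / 20 = 340 / 20 = 17
(The negative root is discarded since n must be a positive integer.)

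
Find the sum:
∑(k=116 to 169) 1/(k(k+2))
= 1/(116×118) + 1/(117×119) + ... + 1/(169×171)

Partial fractions: 1/(k(k+2)) = (1/2)[1/k - 1/(k+2)]
Telescoping leaves the first two and last two terms:
= (1/2)[1/116 + 1/117 - 1/170 - 1/171]
= 39727/14612520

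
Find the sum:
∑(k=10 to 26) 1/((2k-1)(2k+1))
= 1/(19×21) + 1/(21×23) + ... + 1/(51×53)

Partial fractions: 1/((2k-1)(2k+1)) = (1/2)[1/(2k-1) - 1/(2k+1)]
The series telescopes:
= (1/2)[1/19 - 1/53]
= 17/1007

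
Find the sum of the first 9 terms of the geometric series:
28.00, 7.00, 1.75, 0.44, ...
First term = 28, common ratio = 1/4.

Sₙ = a(1 - rⁿ) / (1 - r)
S_9 = 28(1 - (1/4)^9) / (1 - (1/4))
S_9 = 28(1 - (1/262144)) / (3/4)
S_9 = 611667/16384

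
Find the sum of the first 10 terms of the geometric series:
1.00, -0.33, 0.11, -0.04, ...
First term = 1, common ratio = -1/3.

Sₙ = a(1 - rⁿ) / (1 - r)
S_10 = 1(1 - (-1/3)^10) / (1 - (-1/3))
S_10 = 1(1 - (1/59049)) / (4/3)
S_10 = 14762/19683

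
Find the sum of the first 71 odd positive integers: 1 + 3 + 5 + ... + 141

Sum of first n odd numbers = n²
= 71²
= 5041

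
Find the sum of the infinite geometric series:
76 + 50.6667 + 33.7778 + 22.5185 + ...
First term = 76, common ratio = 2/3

For |r| < 1, S = a / (1 - r)
S = 76 / (1 - (2/3))
S = 76 / (1/3)
S = 228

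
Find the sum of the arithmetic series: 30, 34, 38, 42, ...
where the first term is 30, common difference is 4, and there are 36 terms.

Sₙ = n/2 × (first + last)
Last term = a + (n-1)d = 30 + (36-1)×4 = 170
S_36 = 36/2 × (30 + 170)
S_36 = 36/2 × 200 = 3600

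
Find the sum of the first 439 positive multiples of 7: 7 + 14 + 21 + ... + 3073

Factor out 7: = 7(1 + 2 + ... + 439) = 7 × n(n+1)/2
= 7 × 439×440/2
= 7 × 96580
= 676060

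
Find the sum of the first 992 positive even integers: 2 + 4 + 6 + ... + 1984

Sum of first n even numbers = n(n+1)
= 992×993
= 985056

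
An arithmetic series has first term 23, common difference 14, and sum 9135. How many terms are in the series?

Using S = n/2 × [2a + (n-1)d]
9135 = n/2 × [2(23) + (n-1)(14)]
9135 = n/2 × [46 + 14n - 14]
18270 = n × [32 + 14n]
14n² + (32)n - 18270 = 0
Discriminant: Δ = (32)² - 4(14)(-18270) = 1024 + 1023120 = 1024144
√Δ = 1012
n = [-(32) + √Δ] / (2·14) = (-32 + 1012) / 28 = 980 / 28 = 35
(The negative root is discarded since n must be a positive integer.)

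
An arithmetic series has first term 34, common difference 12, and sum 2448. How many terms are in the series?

Using S = n/2 × [2a + (n-1)d]
2448 = n/2 × [2(34) + (n-1)(12)]
2448 = n/2 × [68 + 12n - 12]
4896 = n × [56 + 12n]
12n² + (56)n - 4896 = 0
Discriminant: Δ = (56)² - 4(12)(-4896) = 3136 + 235008 = 238144
√Δ = 488
n = [-(56) + √Δ] / (2·12) = (-56 + 488) / 24 = 432 / 24 = 18
(The negative root is discarded since n must be a positive integer.)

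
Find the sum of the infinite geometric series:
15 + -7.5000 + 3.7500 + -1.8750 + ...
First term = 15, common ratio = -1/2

For |r| < 1, S = a / (1 - r)
S = 15 / (1 - (-1/2))
S = 15 / (3/2)
S = 10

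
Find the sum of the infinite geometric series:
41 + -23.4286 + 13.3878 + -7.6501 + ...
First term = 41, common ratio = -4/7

For |r| < 1, S = a / (1 - r)
S = 41 / (1 - (-4/7))
S = 41 / (11/7)
S = 287/11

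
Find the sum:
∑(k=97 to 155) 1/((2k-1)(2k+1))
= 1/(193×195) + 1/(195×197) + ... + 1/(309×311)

Partial fractions: 1/((2k-1)(2k+1)) = (1/2)[1/(2k-1) - 1/(2k+1)]
The series telescopes:
= (1/2)[1/193 - 1/311]
= 59/60023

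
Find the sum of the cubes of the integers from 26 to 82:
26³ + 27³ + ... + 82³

Use ∑_{k=1}^{n} k³ = [n(n+1)/2]², then subtract the first 25 terms.
∑_{k=1}^{82} k³ = [82×83/2]² = 3403² = 11580409
∑_{k=1}^{25} k³ = [25×26/2]² = 325² = 105625
∑_{k=26}^{82} k³ = 11580409 - 105625 = 11474784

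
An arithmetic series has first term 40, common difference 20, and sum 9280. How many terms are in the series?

Using S = n/2 × [2a + (n-1)d]
9280 = n/2 × [2(40) + (n-1)(20)]
9280 = n/2 × [80 + 20n - 20]
18560 = n × [60 + 20n]
20n² + (60)n - 18560 = 0
Discriminant: Δ = (60)² - 4(20)(-18560) = 3600 + 1484800 = 1488400
√Δ = 1220
n = [-(60) + √Δ] / (2·20) = (-60 + 1220) / 40 = 1160 / 40 = 29
(The negative root is discarded since n must be a positive integer.)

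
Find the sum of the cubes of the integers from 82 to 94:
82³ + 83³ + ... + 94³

Use ∑_{k=1}^{n} k³ = [n(n+1)/2]², then subtract the first 81 terms.
∑_{k=1}^{94} k³ = [94×95/2]² = 4465² = 19936225
∑_{k=1}^{81} k³ = [81×82/2]² = 3321² = 11029041
∑_{k=82}^{94} k³ = 19936225 - 11029041 = 8907184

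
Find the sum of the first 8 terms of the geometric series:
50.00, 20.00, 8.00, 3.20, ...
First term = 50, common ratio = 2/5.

Sₙ = a(1 - rⁿ) / (1 - r)
S_8 = 50(1 - (2/5)^8) / (1 - (2/5))
S_8 = 50(1 - (256/390625)) / (3/5)
S_8 = 260246/3125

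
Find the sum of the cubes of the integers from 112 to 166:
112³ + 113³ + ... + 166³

Use ∑_{k=1}^{n} k³ = [n(n+1)/2]², then subtract the first 111 terms.
∑_{k=1}^{166} k³ = [166×167/2]² = 13861² = 192127321
∑_{k=1}^{111} k³ = [111×112/2]² = 6216² = 38638656
∑_{k=112}^{166} k³ = 192127321 - 38638656 = 153488665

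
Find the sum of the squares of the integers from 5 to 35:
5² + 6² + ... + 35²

Use ∑_{k=1}^{n} k² = n(n+1)(2n+1)/6, then subtract the first 4 terms.
∑_{k=1}^{35} k² = 35×36×71/6 = 14910
∑_{k=1}^{4} k² = 4×5×9/6 = 30
∑_{k=5}^{35} k² = 14910 - 30 = 14880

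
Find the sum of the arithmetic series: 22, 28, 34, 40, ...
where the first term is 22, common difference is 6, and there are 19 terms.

Sₙ = n/2 × (first + last)
Last term = a + (n-1)d = 22 + (19-1)×6 = 130
S_19 = 19/2 × (22 + 130)
S_19 = 19/2 × 152 = 1444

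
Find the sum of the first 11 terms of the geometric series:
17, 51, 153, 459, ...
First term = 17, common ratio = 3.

Sₙ = a(1 - rⁿ) / (1 - r)
S_11 = 17(1 - 3^11) / (1 - 3)
S_11 = 17(1 - 177147) / (-2)
S_11 = 1505741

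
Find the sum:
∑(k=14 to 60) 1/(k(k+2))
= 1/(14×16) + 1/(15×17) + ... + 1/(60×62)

Partial fractions: 1/(k(k+2)) = (1/2)[1/k - 1/(k+2)]
Telescoping leaves the first two and last two terms:
= (1/2)[1/14 + 1/15 - 1/61 - 1/62]
= 10481/198555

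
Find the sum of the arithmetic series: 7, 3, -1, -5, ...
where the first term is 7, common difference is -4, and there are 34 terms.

Sₙ = n/2 × (first + last)
Last term = a + (n-1)d = 7 + (34-1)×(-4) = -125
S_34 = 34/2 × (7 + (-125))
S_34 = 34/2 × (-118) = -2006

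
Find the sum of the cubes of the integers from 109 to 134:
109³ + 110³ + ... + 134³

Use ∑_{k=1}^{n} k³ = [n(n+1)/2]², then subtract the first 108 terms.
∑_{k=1}^{134} k³ = [134×135/2]² = 9045² = 81812025
∑_{k=1}^{108} k³ = [108×109/2]² = 5886² = 34644996
∑_{k=109}^{134} k³ = 81812025 - 34644996 = 47167029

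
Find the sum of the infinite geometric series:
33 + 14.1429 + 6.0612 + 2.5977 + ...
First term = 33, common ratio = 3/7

For |r| < 1, S = a / (1 - r)
S = 33 / (1 - (3/7))
S = 33 / (4/7)
S = 231/4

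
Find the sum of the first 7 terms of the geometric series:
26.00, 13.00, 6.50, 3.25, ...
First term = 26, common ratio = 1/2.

Sₙ = a(1 - rⁿ) / (1 - r)
S_7 = 26(1 - (1/2)^7) / (1 - (1/2))
S_7 = 26(1 - (1/128)) / (1/2)
S_7 = 1651/32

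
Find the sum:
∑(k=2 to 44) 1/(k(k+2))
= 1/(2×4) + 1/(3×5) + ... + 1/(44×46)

Partial fractions: 1/(k(k+2)) = (1/2)[1/k - 1/(k+2)]
Telescoping leaves the first two and last two terms:
= (1/2)[1/2 + 1/3 - 1/45 - 1/46]
= 817/2070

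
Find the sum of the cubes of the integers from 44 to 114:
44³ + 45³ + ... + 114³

Use ∑_{k=1}^{n} k³ = [n(n+1)/2]², then subtract the first 43 terms.
∑_{k=1}^{114} k³ = [114×115/2]² = 6555² = 42968025
∑_{k=1}^{43} k³ = [43×44/2]² = 946² = 894916
∑_{k=44}^{114} k³ = 42968025 - 894916 = 42073109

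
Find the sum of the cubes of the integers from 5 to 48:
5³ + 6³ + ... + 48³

Use ∑_{k=1}^{n} k³ = [n(n+1)/2]², then subtract the first 4 terms.
∑_{k=1}^{48} k³ = [48×49/2]² = 1176² = 1382976
∑_{k=1}^{4} k³ = [4×5/2]² = 10² = 100
∑_{k=5}^{48} k³ = 1382976 - 100 = 1382876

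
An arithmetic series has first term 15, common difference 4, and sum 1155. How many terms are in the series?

Using S = n/2 × [2a + (n-1)d]
1155 = n/2 × [2(15) + (n-1)(4)]
1155 = n/2 × [30 + 4n - 4]
2310 = n × [26 + 4n]
4n² + (26)n - 2310 = 0
Discriminant: Δ = (26)² - 4(4)(-2310) = 676 + 36960 = 37636
√Δ = 194
n = [-(26) + √Δ] / (2·4) = (-26 + 194) / 8 = 168 / 8 = 21
(The negative root is discarded since n must be a positive integer.)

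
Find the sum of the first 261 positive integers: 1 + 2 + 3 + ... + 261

Formula: ∑k = n(n+1)/2
= 261×262/2
= 68382/2
= 34191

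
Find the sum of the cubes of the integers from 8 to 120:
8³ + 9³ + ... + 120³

Use ∑_{k=1}^{n} k³ = [n(n+1)/2]², then subtract the first 7 terms.
∑_{k=1}^{120} k³ = [120×121/2]² = 7260² = 52707600
∑_{k=1}^{7} k³ = [7×8/2]² = 28² = 784
∑_{k=8}^{120} k³ = 52707600 - 784 = 52706816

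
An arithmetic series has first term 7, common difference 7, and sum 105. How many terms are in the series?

Using S = n/2 × [2a + (n-1)d]
105 = n/2 × [2(7) + (n-1)(7)]
105 = n/2 × [14 + 7n - 7]
210 = n × [7 + 7n]
7n² + (7)n - 210 = 0
Discriminant: Δ = (7)² - 4(7)(-210) = 49 + 5880 = 5929
√Δ = 77
n = [-(7) + √Δ] / (2·7) = (-7 + 77) / 14 = 70 / 14 = 5
(The negative root is discarded since n must be a positive integer.)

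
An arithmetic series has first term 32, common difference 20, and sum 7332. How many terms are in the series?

Using S = n/2 × [2a + (n-1)d]
7332 = n/2 × [2(32) + (n-1)(20)]
7332 = n/2 × [64 + 20n - 20]
14664 = n × [44 + 20n]
20n² + (44)n - 14664 = 0
Discriminant: Δ = (44)² - 4(20)(-14664) = 1936 + 1173120 = 1175056
√Δ = 1084
n = [-(44) + √Δ] / (2·20) = (-44 + 1084) / 40 = 1040 / 40 = 26
(The negative root is discarded since n must be a positive integer.)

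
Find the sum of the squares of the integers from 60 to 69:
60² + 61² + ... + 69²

Use ∑_{k=1}^{n} k² = n(n+1)(2n+1)/6, then subtract the first 59 terms.
∑_{k=1}^{69} k² = 69×70×139/6 = 111895
∑_{k=1}^{59} k² = 59×60×119/6 = 70210
∑_{k=60}^{69} k² = 111895 - 70210 = 41685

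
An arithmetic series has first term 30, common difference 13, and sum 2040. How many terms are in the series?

Using S = n/2 × [2a + (n-1)d]
2040 = n/2 × [2(30) + (n-1)(13)]
2040 = n/2 × [60 + 13n - 13]
4080 = n × [47 + 13n]
13n² + (47)n - 4080 = 0
Discriminant: Δ = (47)² - 4(13)(-4080) = 2209 + 212160 = 214369
√Δ = 463
n = [-(47) + √Δ] / (2·13) = (-47 + 463) / 26 = 416 / 26 = 16
(The negative root is discarded since n must be a positive integer.)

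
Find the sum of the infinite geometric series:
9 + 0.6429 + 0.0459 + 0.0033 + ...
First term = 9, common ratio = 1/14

For |r| < 1, S = a / (1 - r)
S = 9 / (1 - (1/14))
S = 9 / (13/14)
S = 126/13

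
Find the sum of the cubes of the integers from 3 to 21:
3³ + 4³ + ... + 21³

Use ∑_{k=1}^{n} k³ = [n(n+1)/2]², then subtract the first 2 terms.
∑_{k=1}^{21} k³ = [21×22/2]² = 231² = 53361
∑_{k=1}^{2} k³ = [2×3/2]² = 3² = 9
∑_{k=3}^{21} k³ = 53361 - 9 = 53352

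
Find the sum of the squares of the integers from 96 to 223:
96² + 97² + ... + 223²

Use ∑_{k=1}^{n} k² = n(n+1)(2n+1)/6, then subtract the first 95 terms.
∑_{k=1}^{223} k² = 223×224×447/6 = 3721424
∑_{k=1}^{95} k² = 95×96×191/6 = 290320
∑_{k=96}^{223} k² = 3721424 - 290320 = 3431104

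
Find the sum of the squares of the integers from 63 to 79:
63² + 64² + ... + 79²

Use ∑_{k=1}^{n} k² = n(n+1)(2n+1)/6, then subtract the first 62 terms.
∑_{k=1}^{79} k² = 79×80×159/6 = 167480
∑_{k=1}^{62} k² = 62×63×125/6 = 81375
∑_{k=63}^{79} k² = 167480 - 81375 = 86105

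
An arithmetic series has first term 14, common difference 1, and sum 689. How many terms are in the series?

Using S = n/2 × [2a + (n-1)d]
689 = n/2 × [2(14) + (n-1)(1)]
689 = n/2 × [28 + 1n - 1]
1378 = n × [27 + 1n]
1n² + (27)n - 1378 = 0
Discriminant: Δ = (27)² - 4(1)(-1378) = 729 + 5512 = 6241
√Δ = 79
n = [-(27) + √Δ] / (2·1) = (-27 + 79) / 2 = 52 / 2 = 26
(The negative root is discarded since n must be a positive integer.)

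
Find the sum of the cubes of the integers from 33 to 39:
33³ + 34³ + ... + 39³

Use ∑_{k=1}^{n} k³ = [n(n+1)/2]², then subtract the first 32 terms.
∑_{k=1}^{39} k³ = [39×40/2]² = 780² = 608400
∑_{k=1}^{32} k³ = [32×33/2]² = 528² = 278784
∑_{k=33}^{39} k³ = 608400 - 278784 = 329616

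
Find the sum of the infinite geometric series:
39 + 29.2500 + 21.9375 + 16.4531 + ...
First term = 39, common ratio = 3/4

For |r| < 1, S = a / (1 - r)
S = 39 / (1 - (3/4))
S = 39 / (1/4)
S = 156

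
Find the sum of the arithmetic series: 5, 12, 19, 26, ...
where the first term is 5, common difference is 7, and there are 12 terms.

Sₙ = n/2 × (first + last)
Last term = a + (n-1)d = 5 + (12-1)×7 = 82
S_12 = 12/2 × (5 + 82)
S_12 = 12/2 × 87 = 522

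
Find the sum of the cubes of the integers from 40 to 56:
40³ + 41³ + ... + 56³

Use ∑_{k=1}^{n} k³ = [n(n+1)/2]², then subtract the first 39 terms.
∑_{k=1}^{56} k³ = [56×57/2]² = 1596² = 2547216
∑_{k=1}^{39} k³ = [39×40/2]² = 780² = 608400
∑_{k=40}^{56} k³ = 2547216 - 608400 = 1938816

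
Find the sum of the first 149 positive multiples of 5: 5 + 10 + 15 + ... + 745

Factor out 5: = 5(1 + 2 + ... + 149) = 5 × n(n+1)/2
= 5 × 149×150/2
= 5 × 11175
= 55875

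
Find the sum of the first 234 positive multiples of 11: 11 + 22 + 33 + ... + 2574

Factor out 11: = 11(1 + 2 + ... + 234) = 11 × n(n+1)/2
= 11 × 234×235/2
= 11 × 27495
= 302445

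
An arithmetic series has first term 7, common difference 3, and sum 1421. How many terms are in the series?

Using S = n/2 × [2a + (n-1)d]
1421 = n/2 × [2(7) + (n-1)(3)]
1421 = n/2 × [14 + 3n - 3]
2842 = n × [11 + 3n]
3n² + (11)n - 2842 = 0
Discriminant: Δ = (11)² - 4(3)(-2842) = 121 + 34104 = 34225
√Δ = 185
n = [-(11) + √Δ] / (2·3) = (-11 + 185) / 6 = 174 / 6 = 29
(The negative root is discarded since n must be a positive integer.)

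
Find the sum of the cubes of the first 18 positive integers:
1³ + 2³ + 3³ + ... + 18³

Formula: ∑k³ = [n(n+1)/2]²
= [18×19/2]²
= 171²
= 29241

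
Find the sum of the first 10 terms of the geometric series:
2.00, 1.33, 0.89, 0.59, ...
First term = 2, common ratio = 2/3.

Sₙ = a(1 - rⁿ) / (1 - r)
S_10 = 2(1 - (2/3)^10) / (1 - (2/3))
S_10 = 2(1 - (1024/59049)) / (1/3)
S_10 = 116050/19683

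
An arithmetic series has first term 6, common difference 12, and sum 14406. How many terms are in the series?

Using S = n/2 × [2a + (n-1)d]
14406 = n/2 × [2(6) + (n-1)(12)]
14406 = n/2 × [12 + 12n - 12]
28812 = n × [0 + 12n]
12n² + (0)n - 28812 = 0
Discriminant: Δ = (0)² - 4(12)(-28812) = 0 + 1382976 = 1382976
√Δ = 1176
n = [-(0) + √Δ] / (2·12) = (0 + 1176) / 24 = 1176 / 24 = 49
(The negative root is discarded since n must be a positive integer.)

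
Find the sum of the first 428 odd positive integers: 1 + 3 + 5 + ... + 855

Sum of first n odd numbers = n²
= 428²
= 183184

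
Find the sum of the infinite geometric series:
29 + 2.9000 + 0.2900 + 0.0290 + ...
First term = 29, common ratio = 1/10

For |r| < 1, S = a / (1 - r)
S = 29 / (1 - (1/10))
S = 29 / (9/10)
S = 290/9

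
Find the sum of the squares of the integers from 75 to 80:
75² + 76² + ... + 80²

Use ∑_{k=1}^{n} k² = n(n+1)(2n+1)/6, then subtract the first 74 terms.
∑_{k=1}^{80} k² = 80×81×161/6 = 173880
∑_{k=1}^{74} k² = 74×75×149/6 = 137825
∑_{k=75}^{80} k² = 173880 - 137825 = 36055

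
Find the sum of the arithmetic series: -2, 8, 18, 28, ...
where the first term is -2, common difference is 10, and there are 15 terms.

Sₙ = n/2 × (first + last)
Last term = a + (n-1)d = -2 + (15-1)×10 = 138
S_15 = 15/2 × (-2 + 138)
S_15 = 15/2 × 136 = 1020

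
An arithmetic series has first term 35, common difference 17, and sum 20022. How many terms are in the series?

Using S = n/2 × [2a + (n-1)d]
20022 = n/2 × [2(35) + (n-1)(17)]
20022 = n/2 × [70 + 17n - 17]
40044 = n × [53 + 17n]
17n² + (53)n - 40044 = 0
Discriminant: Δ = (53)² - 4(17)(-40044) = 2809 + 2722992 = 2725801
√Δ = 1651
n = [-(53) + √Δ] / (2·17) = (-53 + 1651) / 34 = 1598 / 34 = 47
(The negative root is discarded since n must be a positive integer.)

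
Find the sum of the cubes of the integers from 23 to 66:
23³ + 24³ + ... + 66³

Use ∑_{k=1}^{n} k³ = [n(n+1)/2]², then subtract the first 22 terms.
∑_{k=1}^{66} k³ = [66×67/2]² = 2211² = 4888521
∑_{k=1}^{22} k³ = [22×23/2]² = 253² = 64009
∑_{k=23}^{66} k³ = 4888521 - 64009 = 4824512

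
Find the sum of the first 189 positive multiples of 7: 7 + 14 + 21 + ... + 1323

Factor out 7: = 7(1 + 2 + ... + 189) = 7 × n(n+1)/2
= 7 × 189×190/2
= 7 × 17955
= 125685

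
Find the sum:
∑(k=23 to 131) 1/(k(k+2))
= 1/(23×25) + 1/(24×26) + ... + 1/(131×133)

Partial fractions: 1/(k(k+2)) = (1/2)[1/k - 1/(k+2)]
Telescoping leaves the first two and last two terms:
= (1/2)[1/23 + 1/24 - 1/132 - 1/133]
= 18857/538384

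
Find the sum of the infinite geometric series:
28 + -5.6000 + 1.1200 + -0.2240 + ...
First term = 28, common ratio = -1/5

For |r| < 1, S = a / (1 - r)
S = 28 / (1 - (-1/5))
S = 28 / (6/5)
S = 70/3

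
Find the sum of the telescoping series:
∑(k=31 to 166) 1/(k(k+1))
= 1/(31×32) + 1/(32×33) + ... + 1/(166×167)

Partial fractions: 1/(k(k+1)) = 1/k - 1/(k+1)
The series telescopes:
= (1/31 - 1/32) + (1/32 - 1/33) + ... + (1/166 - 1/167)
= 1/31 - 1/167
= 136/5177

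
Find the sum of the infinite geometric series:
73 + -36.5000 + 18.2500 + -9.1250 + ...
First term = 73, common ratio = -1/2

For |r| < 1, S = a / (1 - r)
S = 73 / (1 - (-1/2))
S = 73 / (3/2)
S = 146/3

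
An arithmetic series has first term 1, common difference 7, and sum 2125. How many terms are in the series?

Using S = n/2 × [2a + (n-1)d]
2125 = n/2 × [2(1) + (n-1)(7)]
2125 = n/2 × [2 + 7n - 7]
4250 = n × [-5 + 7n]
7n² + (-5)n - 4250 = 0
Discriminant: Δ = (-5)² - 4(7)(-4250) = 25 + 119000 = 119025
√Δ = 345
n = [-(-5) + √Δ] / (2·7) = (5 + 345) / 14 = 350 / 14 = 25
(The negative root is discarded since n must be a positive integer.)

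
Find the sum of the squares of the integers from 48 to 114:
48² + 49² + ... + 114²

Use ∑_{k=1}^{n} k² = n(n+1)(2n+1)/6, then subtract the first 47 terms.
∑_{k=1}^{114} k² = 114×115×229/6 = 500365
∑_{k=1}^{47} k² = 47×48×95/6 = 35720
∑_{k=48}^{114} k² = 500365 - 35720 = 464645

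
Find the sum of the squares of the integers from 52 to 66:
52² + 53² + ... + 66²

Use ∑_{k=1}^{n} k² = n(n+1)(2n+1)/6, then subtract the first 51 terms.
∑_{k=1}^{66} k² = 66×67×133/6 = 98021
∑_{k=1}^{51} k² = 51×52×103/6 = 45526
∑_{k=52}^{66} k² = 98021 - 45526 = 52495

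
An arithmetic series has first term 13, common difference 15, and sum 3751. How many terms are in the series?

Using S = n/2 × [2a + (n-1)d]
3751 = n/2 × [2(13) + (n-1)(15)]
3751 = n/2 × [26 + 15n - 15]
7502 = n × [11 + 15n]
15n² + (11)n - 7502 = 0
Discriminant: Δ = (11)² - 4(15)(-7502) = 121 + 450120 = 450241
√Δ = 671
n = [-(11) + √Δ] / (2·15) = (-11 + 671) / 30 = 660 / 30 = 22
(The negative root is discarded since n must be a positive integer.)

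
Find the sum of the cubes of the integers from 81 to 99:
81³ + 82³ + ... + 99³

Use ∑_{k=1}^{n} k³ = [n(n+1)/2]², then subtract the first 80 terms.
∑_{k=1}^{99} k³ = [99×100/2]² = 4950² = 24502500
∑_{k=1}^{80} k³ = [80×81/2]² = 3240² = 10497600
∑_{k=81}^{99} k³ = 24502500 - 10497600 = 14004900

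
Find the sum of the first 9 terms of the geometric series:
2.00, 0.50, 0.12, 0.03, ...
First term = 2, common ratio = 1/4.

Sₙ = a(1 - rⁿ) / (1 - r)
S_9 = 2(1 - (1/4)^9) / (1 - (1/4))
S_9 = 2(1 - (1/262144)) / (3/4)
S_9 = 87381/32768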